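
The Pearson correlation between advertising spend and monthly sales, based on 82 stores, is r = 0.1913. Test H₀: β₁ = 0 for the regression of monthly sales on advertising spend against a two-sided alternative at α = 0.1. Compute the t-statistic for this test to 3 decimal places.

t = 1.743

t = r·√(n − 2)/√(1 − r²) = 0.1913·√80/√0.963404 = 1.743.
df = n − 2 = 80.
Two-sided p ≈ 0.0851, which is < 0.1, so reject H₀.
There is evidence of a linear association between advertising spend and monthly sales.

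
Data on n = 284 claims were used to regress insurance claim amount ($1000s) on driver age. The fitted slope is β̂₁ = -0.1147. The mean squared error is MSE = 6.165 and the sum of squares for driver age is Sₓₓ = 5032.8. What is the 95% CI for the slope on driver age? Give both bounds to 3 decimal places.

SE(β̂₁) = √(MSE/Sₓₓ) = √(6.165/5032.8) = 0.0349995.
df = n − 2 = 282.
t* = t_{0.025, 282} = 1.968412.
Margin = t* × SE = 1.968412 × 0.0349995 = 0.06889.
CI: -0.1147 ± 0.06889 → (-0.184, -0.046).
With 95% confidence, each one-unit increase in driver age is associated with a change of between -0.184 and -0.046 $1000s in insurance claim amount.

(-0.184, -0.046)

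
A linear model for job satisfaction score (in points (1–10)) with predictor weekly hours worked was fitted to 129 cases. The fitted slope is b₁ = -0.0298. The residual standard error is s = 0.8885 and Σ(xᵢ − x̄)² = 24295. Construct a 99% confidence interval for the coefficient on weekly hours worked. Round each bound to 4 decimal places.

SE(b₁) = s/√Sₓₓ = 0.8885/√24295 = 0.00570032.
df = n − 2 = 127.
t* = t_{0.005, 127} = 2.615096.
Margin = t* × SE = 2.615096 × 0.00570032 = 0.014907.
CI: -0.0298 ± 0.014907 → (-0.0447, -0.0149).
With 99% confidence, each one-unit increase in weekly hours worked is associated with a change of between -0.0447 and -0.0149 points (1–10) in job satisfaction score.

(-0.0447, -0.0149)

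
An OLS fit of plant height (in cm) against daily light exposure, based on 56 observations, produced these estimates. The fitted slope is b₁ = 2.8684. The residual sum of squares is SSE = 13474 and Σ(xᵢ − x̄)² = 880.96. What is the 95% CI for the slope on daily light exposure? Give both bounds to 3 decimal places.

MSE = SSE/(n − 2) = 13474/54 = 249.519.
SE(b₁) = √(MSE/Sₓₓ) = √(249.519/880.96) = 0.532198.
df = n − 2 = 54.
t* = t_{0.025, 54} = 2.004879.
Margin = t* × SE = 2.004879 × 0.532198 = 1.06699.
CI: 2.8684 ± 1.06699 → (1.801, 3.935).
With 95% confidence, each one-unit increase in daily light exposure is associated with a change of between 1.801 and 3.935 cm in plant height.

(1.801, 3.935)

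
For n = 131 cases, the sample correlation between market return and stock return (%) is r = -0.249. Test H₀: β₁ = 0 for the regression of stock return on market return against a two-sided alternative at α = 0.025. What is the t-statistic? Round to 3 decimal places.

t = -2.920

t = r·√(n − 2)/√(1 − r²) = -0.249·√129/√0.937999 = -2.920.
df = n − 2 = 129.
Two-sided p ≈ 0.0041, which is < 0.025, so reject H₀.
There is evidence of a linear association between market return and stock return.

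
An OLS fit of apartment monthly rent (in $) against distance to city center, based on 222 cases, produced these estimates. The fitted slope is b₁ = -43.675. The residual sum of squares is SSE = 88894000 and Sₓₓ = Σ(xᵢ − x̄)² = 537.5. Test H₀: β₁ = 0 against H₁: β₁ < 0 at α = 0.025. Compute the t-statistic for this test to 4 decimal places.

t = -1.5929

MSE = SSE/(n − 2) = 88894000/220 = 404064.
SE(b₁) = √(MSE/Sₓₓ) = √(404064/537.5) = 27.418.
t = -43.675 / 27.418 = -1.5929.
df = n − 2 = 220.
One-sided p ≈ 0.0563, which is ≥ 0.025, so fail to reject H₀.
The data do not give significant evidence that the true slope on distance to city center is negative.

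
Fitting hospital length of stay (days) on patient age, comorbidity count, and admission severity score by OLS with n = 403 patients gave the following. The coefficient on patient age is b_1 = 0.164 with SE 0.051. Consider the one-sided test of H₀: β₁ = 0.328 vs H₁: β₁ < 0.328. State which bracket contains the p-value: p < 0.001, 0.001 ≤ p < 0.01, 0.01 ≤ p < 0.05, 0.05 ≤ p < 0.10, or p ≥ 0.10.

t = (0.164 − 0.328) / 0.051 = -3.216.
df = n − k − 1 = 403 − 3 − 1 = 399.
One-sided p = P(T_{399} < t) ≈ 0.0007.
So p < 0.001.

p < 0.001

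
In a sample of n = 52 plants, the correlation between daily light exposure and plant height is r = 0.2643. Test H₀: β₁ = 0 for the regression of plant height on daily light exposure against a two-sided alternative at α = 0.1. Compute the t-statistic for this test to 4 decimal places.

t = r·√(n − 2)/√(1 − r²) = 0.2643·√50/√0.930146 = 1.9378.
df = n − 2 = 50.
Two-sided p ≈ 0.0583, which is < 0.1, so reject H₀.
There is evidence of a linear association between daily light exposure and plant height.

t = 1.9378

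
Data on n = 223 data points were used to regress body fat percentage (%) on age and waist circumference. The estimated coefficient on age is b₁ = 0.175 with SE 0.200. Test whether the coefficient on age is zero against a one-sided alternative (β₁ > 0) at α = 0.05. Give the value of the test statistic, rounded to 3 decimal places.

t = 0.875

H₀: β₁ = 0 vs H₁: β₁ > 0.
t = (b₁ − β₁⁰)/SE = 0.175 / 0.200 = 0.875.
df = n − k − 1 = 223 − 2 − 1 = 220.
One-sided p ≈ 0.1913, which is ≥ 0.05, so fail to reject H₀.
The data do not give significant evidence that the true slope on age is positive, holding the other predictors fixed.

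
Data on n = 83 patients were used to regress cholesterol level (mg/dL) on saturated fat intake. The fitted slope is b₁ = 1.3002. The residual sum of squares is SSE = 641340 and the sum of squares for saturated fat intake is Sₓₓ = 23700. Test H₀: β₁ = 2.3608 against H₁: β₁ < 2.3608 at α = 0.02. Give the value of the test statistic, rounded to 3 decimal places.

MSE = SSE/(n − 2) = 641340/81 = 7917.78.
SE(b₁) = √(MSE/Sₓₓ) = √(7917.78/23700) = 0.578.
t = (1.3002 − 2.3608) / 0.578 = -1.835.
df = n − 2 = 81.
One-sided p ≈ 0.0351, which is ≥ 0.02, so fail to reject H₀.
The data do not give significant evidence that the true slope on saturated fat intake is below 2.3608 mg/dL per unit.

t = -1.835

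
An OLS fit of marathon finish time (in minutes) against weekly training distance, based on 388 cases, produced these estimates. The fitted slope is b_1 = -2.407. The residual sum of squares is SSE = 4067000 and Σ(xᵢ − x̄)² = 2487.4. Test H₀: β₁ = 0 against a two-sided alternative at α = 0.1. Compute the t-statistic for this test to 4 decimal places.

MSE = SSE/(n − 2) = 4067000/386 = 10536.3.
SE(b_1) = √(MSE/Sₓₓ) = √(10536.3/2487.4) = 2.05812.
t = -2.407 / 2.05812 = -1.1695.
df = n − 2 = 386.
Two-sided p ≈ 0.2429, which is ≥ 0.1, so fail to reject H₀.
The data do not give significant evidence of an association between weekly training distance and marathon finish time.

t = -1.1695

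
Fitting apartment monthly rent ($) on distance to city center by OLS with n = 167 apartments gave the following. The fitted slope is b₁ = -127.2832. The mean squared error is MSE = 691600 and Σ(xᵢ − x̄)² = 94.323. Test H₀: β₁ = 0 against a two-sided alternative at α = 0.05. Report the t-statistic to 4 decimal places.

SE(b₁) = √(MSE/Sₓₓ) = √(691600/94.323) = 85.6286.
t = -127.2832 / 85.6286 = -1.4865.
df = n − 2 = 165.
Two-sided p ≈ 0.1391, which is ≥ 0.05, so fail to reject H₀.
The data do not give significant evidence of an association between distance to city center and apartment monthly rent.

t = -1.4865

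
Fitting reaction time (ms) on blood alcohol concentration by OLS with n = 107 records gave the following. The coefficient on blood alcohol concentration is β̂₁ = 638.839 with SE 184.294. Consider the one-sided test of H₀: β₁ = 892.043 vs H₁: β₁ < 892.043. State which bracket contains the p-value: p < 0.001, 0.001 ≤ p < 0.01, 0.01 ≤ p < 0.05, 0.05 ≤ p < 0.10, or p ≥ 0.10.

0.05 ≤ p < 0.10

t = (638.839 − 892.043) / 184.294 = -1.374.
df = n − 2 = 107 − 2 = 105.
One-sided p = P(T_{105} < t) ≈ 0.0862.
So 0.05 ≤ p < 0.10.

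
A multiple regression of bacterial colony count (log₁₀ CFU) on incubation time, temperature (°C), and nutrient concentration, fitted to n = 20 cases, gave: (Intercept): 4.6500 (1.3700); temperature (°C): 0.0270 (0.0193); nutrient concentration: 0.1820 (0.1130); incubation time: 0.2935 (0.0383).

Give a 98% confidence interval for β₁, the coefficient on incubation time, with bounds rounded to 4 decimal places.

Read off: b = 0.2935, SE = 0.0383 for incubation time.
df = n − k − 1 = 20 − 3 − 1 = 16.
t* = t_{0.01, 16} = 2.583487.
Margin = t* × SE = 2.583487 × 0.0383 = 0.098948.
CI: 0.2935 ± 0.098948 → (0.1946, 0.3924).

(0.1946, 0.3924)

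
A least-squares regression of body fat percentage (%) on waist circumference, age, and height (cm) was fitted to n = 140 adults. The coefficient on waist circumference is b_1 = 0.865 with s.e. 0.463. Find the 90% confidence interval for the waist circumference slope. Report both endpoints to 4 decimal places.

(0.0982, 1.6318)

df = n − k − 1 = 140 − 3 − 1 = 136.
t* = t_{0.05, 136} = 1.656135.
Margin = t* × SE = 1.656135 × 0.463 = 0.766790.
CI: 0.865 ± 0.766790 → (0.0982, 1.6318).
With 90% confidence, each one-unit increase in waist circumference is associated with a change of between 0.0982 and 1.6318 % in body fat percentage, holding the other predictors fixed.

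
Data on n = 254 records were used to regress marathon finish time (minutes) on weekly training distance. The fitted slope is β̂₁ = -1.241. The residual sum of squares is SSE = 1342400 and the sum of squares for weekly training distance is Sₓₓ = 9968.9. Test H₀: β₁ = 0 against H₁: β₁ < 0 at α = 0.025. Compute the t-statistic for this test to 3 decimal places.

t = -1.698

MSE = SSE/(n − 2) = 1342400/252 = 5326.98.
SE(β̂₁) = √(MSE/Sₓₓ) = √(5326.98/9968.9) = 0.731.
t = -1.241 / 0.731 = -1.698.
df = n − 2 = 252.
One-sided p ≈ 0.0454, which is ≥ 0.025, so fail to reject H₀.
The data do not give significant evidence that the true slope on weekly training distance is negative.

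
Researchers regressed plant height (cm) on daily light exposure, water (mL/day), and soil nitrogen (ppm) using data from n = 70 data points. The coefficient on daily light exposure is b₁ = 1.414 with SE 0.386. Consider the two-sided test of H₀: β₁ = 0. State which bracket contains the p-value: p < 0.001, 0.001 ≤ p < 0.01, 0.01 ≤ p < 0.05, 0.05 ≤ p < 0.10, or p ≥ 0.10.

p < 0.001

t = 1.414 / 0.386 = 3.663.
df = n − k − 1 = 70 − 3 − 1 = 66.
Two-sided p = 2·P(T_{66} > |t|) ≈ 0.0005.
So p < 0.001.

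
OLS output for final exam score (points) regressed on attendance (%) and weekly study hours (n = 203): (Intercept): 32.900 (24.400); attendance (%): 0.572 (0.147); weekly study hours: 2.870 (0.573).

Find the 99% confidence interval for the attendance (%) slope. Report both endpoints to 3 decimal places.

(0.190, 0.954)

Read off: b = 0.572, SE = 0.147 for attendance (%).
df = n − k − 1 = 203 − 2 − 1 = 200.
t* = t_{0.005, 200} = 2.600634.
Margin = t* × SE = 2.600634 × 0.147 = 0.38229.
CI: 0.572 ± 0.38229 → (0.190, 0.954).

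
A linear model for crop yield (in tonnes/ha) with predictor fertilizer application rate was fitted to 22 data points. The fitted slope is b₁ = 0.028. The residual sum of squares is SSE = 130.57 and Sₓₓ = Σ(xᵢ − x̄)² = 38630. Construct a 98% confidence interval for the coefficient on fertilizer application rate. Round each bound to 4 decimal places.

MSE = SSE/(n − 2) = 130.57/20 = 6.5285.
SE(b₁) = √(MSE/Sₓₓ) = √(6.5285/38630) = 0.013.
df = n − 2 = 20.
t* = t_{0.01, 20} = 2.527977.
Margin = t* × SE = 2.527977 × 0.013 = 0.032864.
CI: 0.028 ± 0.032864 → (-0.0049, 0.0609).
With 98% confidence, each one-unit increase in fertilizer application rate is associated with a change of between -0.0049 and 0.0609 tonnes/ha in crop yield.

(-0.0049, 0.0609)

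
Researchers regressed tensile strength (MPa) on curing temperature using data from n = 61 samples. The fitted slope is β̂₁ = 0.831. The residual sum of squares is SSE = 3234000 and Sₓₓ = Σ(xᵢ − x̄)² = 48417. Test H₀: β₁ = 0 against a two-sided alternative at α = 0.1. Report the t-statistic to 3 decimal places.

MSE = SSE/(n − 2) = 3234000/59 = 54813.6.
SE(β̂₁) = √(MSE/Sₓₓ) = √(54813.6/48417) = 1.06401.
t = 0.831 / 1.06401 = 0.781.
df = n − 2 = 59.
Two-sided p ≈ 0.4379, which is ≥ 0.1, so fail to reject H₀.
The data do not give significant evidence of an association between curing temperature and tensile strength.

t = 0.781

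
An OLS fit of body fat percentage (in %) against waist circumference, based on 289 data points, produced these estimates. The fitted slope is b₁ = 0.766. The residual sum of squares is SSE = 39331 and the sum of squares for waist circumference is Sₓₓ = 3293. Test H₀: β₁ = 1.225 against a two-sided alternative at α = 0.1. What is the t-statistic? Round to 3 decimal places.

MSE = SSE/(n − 2) = 39331/287 = 137.042.
SE(b₁) = √(MSE/Sₓₓ) = √(137.042/3293) = 0.204.
t = (0.766 − 1.225) / 0.204 = -2.250.
df = n − 2 = 287.
Two-sided p ≈ 0.0252, which is < 0.1, so reject H₀.
There is evidence that the true slope on waist circumference differs from 1.225 % per unit.

t = -2.250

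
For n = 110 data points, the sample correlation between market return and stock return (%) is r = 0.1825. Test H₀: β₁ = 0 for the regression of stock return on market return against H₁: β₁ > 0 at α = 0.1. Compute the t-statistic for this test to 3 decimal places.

t = 1.929

t = r·√(n − 2)/√(1 − r²) = 0.1825·√108/√0.966694 = 1.929.
df = n − 2 = 108.
One-sided p ≈ 0.0282, which is < 0.1, so reject H₀.
There is evidence of a linear association between market return and stock return.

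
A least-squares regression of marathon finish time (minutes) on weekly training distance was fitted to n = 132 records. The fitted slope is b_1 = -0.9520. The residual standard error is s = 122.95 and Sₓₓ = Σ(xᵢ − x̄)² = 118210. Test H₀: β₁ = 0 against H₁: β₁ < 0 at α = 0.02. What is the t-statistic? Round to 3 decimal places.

SE(b_1) = s/√Sₓₓ = 122.95/√118210 = 0.357603.
t = -0.9520 / 0.357603 = -2.662.
df = n − 2 = 130.
One-sided p ≈ 0.0044, which is < 0.02, so reject H₀.
There is evidence that the true slope on weekly training distance is negative.

t = -2.662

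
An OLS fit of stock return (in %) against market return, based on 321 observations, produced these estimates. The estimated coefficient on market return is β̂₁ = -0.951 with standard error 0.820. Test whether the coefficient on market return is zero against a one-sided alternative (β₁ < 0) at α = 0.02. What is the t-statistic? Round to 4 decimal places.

t = -1.1598

H₀: β₁ = 0 vs H₁: β₁ < 0.
t = (β̂₁ − β₁⁰)/SE = -0.951 / 0.820 = -1.1598.
df = n − 2 = 321 − 2 = 319.
One-sided p ≈ 0.1235, which is ≥ 0.02, so fail to reject H₀.
The data do not give significant evidence that the true slope on market return is negative.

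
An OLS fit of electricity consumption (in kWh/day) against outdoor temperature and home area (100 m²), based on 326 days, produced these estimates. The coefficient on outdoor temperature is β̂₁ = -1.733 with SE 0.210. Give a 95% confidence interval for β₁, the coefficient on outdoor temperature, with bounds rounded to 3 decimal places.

(-2.146, -1.320)

df = n − k − 1 = 326 − 2 − 1 = 323.
t* = t_{0.025, 323} = 1.967336.
Margin = t* × SE = 1.967336 × 0.210 = 0.41314.
CI: -1.733 ± 0.41314 → (-2.146, -1.320).
With 95% confidence, each one-unit increase in outdoor temperature is associated with a change of between -2.146 and -1.320 kWh/day in electricity consumption, holding the other predictors fixed.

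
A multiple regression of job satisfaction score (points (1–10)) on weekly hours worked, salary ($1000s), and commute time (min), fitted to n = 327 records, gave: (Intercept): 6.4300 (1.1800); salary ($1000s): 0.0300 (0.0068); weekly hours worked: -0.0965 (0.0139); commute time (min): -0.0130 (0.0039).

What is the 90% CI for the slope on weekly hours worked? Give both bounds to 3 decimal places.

(-0.119, -0.074)

Read off: b = -0.0965, SE = 0.0139 for weekly hours worked.
df = n − k − 1 = 327 − 3 − 1 = 323.
t* = t_{0.05, 323} = 1.649585.
Margin = t* × SE = 1.649585 × 0.0139 = 0.02293.
CI: -0.0965 ± 0.02293 → (-0.119, -0.074).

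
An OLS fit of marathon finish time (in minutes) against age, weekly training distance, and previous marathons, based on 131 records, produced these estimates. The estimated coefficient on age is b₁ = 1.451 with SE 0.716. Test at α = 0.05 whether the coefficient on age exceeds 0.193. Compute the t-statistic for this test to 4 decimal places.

H₀: β₁ = 0.193 vs H₁: β₁ > 0.193.
t = (b₁ − β₁⁰)/SE = (1.451 − 0.193) / 0.716 = 1.7570.
df = n − k − 1 = 131 − 3 − 1 = 127.
One-sided p ≈ 0.0407, which is < 0.05, so reject H₀.
There is evidence that the true slope on age exceeds 0.193 minutes per unit, holding the other predictors fixed.

t = 1.7570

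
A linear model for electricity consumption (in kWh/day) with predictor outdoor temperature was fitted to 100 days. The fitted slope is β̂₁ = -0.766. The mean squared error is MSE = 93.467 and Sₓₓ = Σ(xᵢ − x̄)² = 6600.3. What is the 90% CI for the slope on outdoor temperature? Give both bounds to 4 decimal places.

(-0.9636, -0.5684)

SE(β̂₁) = √(MSE/Sₓₓ) = √(93.467/6600.3) = 0.119.
df = n − 2 = 98.
t* = t_{0.05, 98} = 1.660551.
Margin = t* × SE = 1.660551 × 0.119 = 0.197606.
CI: -0.766 ± 0.197606 → (-0.9636, -0.5684).
With 90% confidence, each one-unit increase in outdoor temperature is associated with a change of between -0.9636 and -0.5684 kWh/day in electricity consumption.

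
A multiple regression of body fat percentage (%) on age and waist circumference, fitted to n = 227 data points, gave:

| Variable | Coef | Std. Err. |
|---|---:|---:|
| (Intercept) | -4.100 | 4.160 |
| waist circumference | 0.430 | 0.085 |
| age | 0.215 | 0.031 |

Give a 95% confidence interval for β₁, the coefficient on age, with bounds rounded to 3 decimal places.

Read off: b = 0.215, SE = 0.031 for age.
df = n − k − 1 = 227 − 2 − 1 = 224.
t* = t_{0.025, 224} = 1.970611.
Margin = t* × SE = 1.970611 × 0.031 = 0.06109.
CI: 0.215 ± 0.06109 → (0.154, 0.276).

(0.154, 0.276)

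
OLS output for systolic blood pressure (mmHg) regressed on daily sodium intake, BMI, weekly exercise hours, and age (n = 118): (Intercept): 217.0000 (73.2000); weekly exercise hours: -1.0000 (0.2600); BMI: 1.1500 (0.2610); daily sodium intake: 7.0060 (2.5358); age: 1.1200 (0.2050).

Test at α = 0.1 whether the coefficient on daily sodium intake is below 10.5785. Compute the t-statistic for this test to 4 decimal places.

t = -1.4088

Read off: b = 7.0060, SE = 2.5358 for daily sodium intake.
H₀: β₁ = 10.5785 vs H₁: β₁ < 10.5785.
t = (7.0060 − 10.5785) / 2.5358 = -1.4088.
df = n − k − 1 = 118 − 4 − 1 = 113.
One-sided p ≈ 0.0808, which is < 0.1, so reject H₀.
There is evidence that the true slope on daily sodium intake is below 10.5785 mmHg per unit, holding the other predictors fixed.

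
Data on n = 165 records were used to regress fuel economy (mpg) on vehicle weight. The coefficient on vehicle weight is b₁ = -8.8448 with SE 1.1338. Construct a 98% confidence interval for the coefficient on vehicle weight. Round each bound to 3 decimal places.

df = n − 2 = 165 − 2 = 163.
t* = t_{0.01, 163} = 2.349442.
Margin = t* × SE = 2.349442 × 1.1338 = 2.66380.
CI: -8.8448 ± 2.66380 → (-11.509, -6.181).
With 98% confidence, each one-unit increase in vehicle weight is associated with a change of between -11.509 and -6.181 mpg in fuel economy.

(-11.509, -6.181)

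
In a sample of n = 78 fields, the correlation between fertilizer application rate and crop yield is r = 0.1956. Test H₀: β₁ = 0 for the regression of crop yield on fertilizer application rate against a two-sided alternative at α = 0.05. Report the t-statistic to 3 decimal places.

t = r·√(n − 2)/√(1 − r²) = 0.1956·√76/√0.961741 = 1.739.
df = n − 2 = 76.
Two-sided p ≈ 0.0861, which is ≥ 0.05, so fail to reject H₀.
The data do not give significant evidence of a linear association between fertilizer application rate and crop yield.

t = 1.739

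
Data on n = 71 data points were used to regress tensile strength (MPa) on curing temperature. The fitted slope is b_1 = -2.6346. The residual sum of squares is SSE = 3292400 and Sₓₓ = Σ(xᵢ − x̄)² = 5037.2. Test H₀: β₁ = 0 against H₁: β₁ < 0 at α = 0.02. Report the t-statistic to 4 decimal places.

MSE = SSE/(n − 2) = 3292400/69 = 47715.9.
SE(b_1) = √(MSE/Sₓₓ) = √(47715.9/5037.2) = 3.07778.
t = -2.6346 / 3.07778 = -0.8560.
df = n − 2 = 69.
One-sided p ≈ 0.1975, which is ≥ 0.02, so fail to reject H₀.
The data do not give significant evidence that the true slope on curing temperature is negative.

t = -0.8560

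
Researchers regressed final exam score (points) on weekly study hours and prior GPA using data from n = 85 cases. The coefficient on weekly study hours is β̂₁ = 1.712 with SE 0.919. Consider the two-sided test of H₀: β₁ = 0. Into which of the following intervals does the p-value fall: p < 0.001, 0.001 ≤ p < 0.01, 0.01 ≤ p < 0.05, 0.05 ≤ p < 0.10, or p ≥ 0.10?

0.05 ≤ p < 0.10

t = 1.712 / 0.919 = 1.863.
df = n − k − 1 = 85 − 2 − 1 = 82.
Two-sided p = 2·P(T_{82} > |t|) ≈ 0.0661.
So 0.05 ≤ p < 0.10.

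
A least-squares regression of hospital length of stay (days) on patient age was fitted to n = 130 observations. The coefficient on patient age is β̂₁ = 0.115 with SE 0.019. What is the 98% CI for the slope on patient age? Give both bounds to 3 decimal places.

(0.070, 0.160)

df = n − 2 = 130 − 2 = 128.
t* = t_{0.01, 128} = 2.355834.
Margin = t* × SE = 2.355834 × 0.019 = 0.04476.
CI: 0.115 ± 0.04476 → (0.070, 0.160).
With 98% confidence, each one-unit increase in patient age is associated with a change of between 0.070 and 0.160 days in hospital length of stay.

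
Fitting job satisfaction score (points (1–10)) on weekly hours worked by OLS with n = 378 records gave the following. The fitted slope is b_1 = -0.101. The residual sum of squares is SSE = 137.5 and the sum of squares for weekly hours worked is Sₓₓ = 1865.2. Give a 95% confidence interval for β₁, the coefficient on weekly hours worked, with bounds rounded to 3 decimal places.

(-0.129, -0.073)

MSE = SSE/(n − 2) = 137.5/376 = 0.365691.
SE(b_1) = √(MSE/Sₓₓ) = √(0.365691/1865.2) = 0.0140021.
df = n − 2 = 376.
t* = t_{0.025, 376} = 1.966293.
Margin = t* × SE = 1.966293 × 0.0140021 = 0.02753.
CI: -0.101 ± 0.02753 → (-0.129, -0.073).
With 95% confidence, each one-unit increase in weekly hours worked is associated with a change of between -0.129 and -0.073 points (1–10) in job satisfaction score.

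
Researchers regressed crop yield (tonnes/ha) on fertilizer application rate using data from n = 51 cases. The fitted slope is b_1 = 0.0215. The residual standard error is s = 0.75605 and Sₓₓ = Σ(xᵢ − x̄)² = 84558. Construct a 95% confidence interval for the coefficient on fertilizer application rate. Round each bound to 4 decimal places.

(0.0163, 0.0267)

SE(b_1) = s/√Sₓₓ = 0.75605/√84558 = 0.0026.
df = n − 2 = 49.
t* = t_{0.025, 49} = 2.009575.
Margin = t* × SE = 2.009575 × 0.0026 = 0.005225.
CI: 0.0215 ± 0.005225 → (0.0163, 0.0267).
With 95% confidence, each one-unit increase in fertilizer application rate is associated with a change of between 0.0163 and 0.0267 tonnes/ha in crop yield.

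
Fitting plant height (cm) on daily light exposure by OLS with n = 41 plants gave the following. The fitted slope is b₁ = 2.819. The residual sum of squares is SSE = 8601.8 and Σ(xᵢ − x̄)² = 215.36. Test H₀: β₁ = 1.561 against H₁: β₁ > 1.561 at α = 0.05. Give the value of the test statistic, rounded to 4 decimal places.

t = 1.2431

MSE = SSE/(n − 2) = 8601.8/39 = 220.559.
SE(b₁) = √(MSE/Sₓₓ) = √(220.559/215.36) = 1.012.
t = (2.819 − 1.561) / 1.012 = 1.2431.
df = n − 2 = 39.
One-sided p ≈ 0.1106, which is ≥ 0.05, so fail to reject H₀.
The data do not give significant evidence that the true slope on daily light exposure exceeds 1.561 cm per unit.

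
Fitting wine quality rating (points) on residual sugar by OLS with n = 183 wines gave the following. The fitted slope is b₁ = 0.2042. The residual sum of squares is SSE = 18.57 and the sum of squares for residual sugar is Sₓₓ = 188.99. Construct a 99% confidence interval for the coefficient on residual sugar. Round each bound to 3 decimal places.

MSE = SSE/(n − 2) = 18.57/181 = 0.102597.
SE(b₁) = √(MSE/Sₓₓ) = √(0.102597/188.99) = 0.0232995.
df = n − 2 = 181.
t* = t_{0.005, 181} = 2.603264.
Margin = t* × SE = 2.603264 × 0.0232995 = 0.06065.
CI: 0.2042 ± 0.06065 → (0.144, 0.265).
With 99% confidence, each one-unit increase in residual sugar is associated with a change of between 0.144 and 0.265 points in wine quality rating.

(0.144, 0.265)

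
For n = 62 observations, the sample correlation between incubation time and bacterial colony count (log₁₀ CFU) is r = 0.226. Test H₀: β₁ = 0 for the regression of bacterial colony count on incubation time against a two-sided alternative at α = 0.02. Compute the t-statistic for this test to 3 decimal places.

t = 1.797

t = r·√(n − 2)/√(1 − r²) = 0.226·√60/√0.948924 = 1.797.
df = n − 2 = 60.
Two-sided p ≈ 0.0774, which is ≥ 0.02, so fail to reject H₀.
The data do not give significant evidence of a linear association between incubation time and bacterial colony count.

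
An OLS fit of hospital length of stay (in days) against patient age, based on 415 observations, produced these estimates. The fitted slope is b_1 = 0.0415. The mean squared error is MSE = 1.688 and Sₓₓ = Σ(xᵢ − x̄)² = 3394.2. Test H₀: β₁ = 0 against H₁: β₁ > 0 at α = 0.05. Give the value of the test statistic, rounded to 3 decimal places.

t = 1.861

SE(b_1) = √(MSE/Sₓₓ) = √(1.688/3394.2) = 0.0223006.
t = 0.0415 / 0.0223006 = 1.861.
df = n − 2 = 413.
One-sided p ≈ 0.0317, which is < 0.05, so reject H₀.
There is evidence that the true slope on patient age is positive.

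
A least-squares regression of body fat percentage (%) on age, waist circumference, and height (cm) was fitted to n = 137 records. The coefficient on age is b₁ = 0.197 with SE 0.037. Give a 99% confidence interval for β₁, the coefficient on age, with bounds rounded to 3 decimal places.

df = n − k − 1 = 137 − 3 − 1 = 133.
t* = t_{0.005, 133} = 2.6133.
Margin = t* × SE = 2.6133 × 0.037 = 0.09669.
CI: 0.197 ± 0.09669 → (0.100, 0.294).
With 99% confidence, each one-unit increase in age is associated with a change of between 0.100 and 0.294 % in body fat percentage, holding the other predictors fixed.

(0.100, 0.294)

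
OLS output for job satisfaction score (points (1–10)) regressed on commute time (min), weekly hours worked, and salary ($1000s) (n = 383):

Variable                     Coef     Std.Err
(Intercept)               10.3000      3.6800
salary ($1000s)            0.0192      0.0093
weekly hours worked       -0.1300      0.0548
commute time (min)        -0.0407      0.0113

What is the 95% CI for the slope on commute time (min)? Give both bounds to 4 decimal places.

Read off: b = -0.0407, SE = 0.0113 for commute time (min).
df = n − k − 1 = 383 − 3 − 1 = 379.
t* = t_{0.025, 379} = 1.966243.
Margin = t* × SE = 1.966243 × 0.0113 = 0.022219.
CI: -0.0407 ± 0.022219 → (-0.0629, -0.0185).

(-0.0629, -0.0185)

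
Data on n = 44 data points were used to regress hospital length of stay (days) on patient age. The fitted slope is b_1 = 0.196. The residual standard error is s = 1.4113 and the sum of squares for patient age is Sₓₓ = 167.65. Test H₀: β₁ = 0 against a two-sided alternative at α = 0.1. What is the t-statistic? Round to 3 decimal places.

SE(b_1) = s/√Sₓₓ = 1.4113/√167.65 = 0.108998.
t = 0.196 / 0.108998 = 1.798.
df = n − 2 = 42.
Two-sided p ≈ 0.0793, which is < 0.1, so reject H₀.
There is evidence that patient age is associated with hospital length of stay.

t = 1.798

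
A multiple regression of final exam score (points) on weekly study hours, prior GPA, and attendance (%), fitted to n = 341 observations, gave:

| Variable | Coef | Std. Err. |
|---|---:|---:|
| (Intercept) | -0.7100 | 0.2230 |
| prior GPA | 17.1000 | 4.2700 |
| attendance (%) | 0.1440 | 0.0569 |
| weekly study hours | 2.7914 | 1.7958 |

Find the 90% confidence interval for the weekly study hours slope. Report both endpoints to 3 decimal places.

Read off: b = 2.7914, SE = 1.7958 for weekly study hours.
df = n − k − 1 = 341 − 3 − 1 = 337.
t* = t_{0.05, 337} = 1.649388.
Margin = t* × SE = 1.649388 × 1.7958 = 2.96197.
CI: 2.7914 ± 2.96197 → (-0.171, 5.753).

(-0.171, 5.753)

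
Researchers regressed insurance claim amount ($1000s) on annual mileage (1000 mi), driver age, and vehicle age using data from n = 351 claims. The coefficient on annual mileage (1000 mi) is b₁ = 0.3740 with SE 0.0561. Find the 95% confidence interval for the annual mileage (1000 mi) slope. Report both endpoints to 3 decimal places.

(0.264, 0.484)

df = n − k − 1 = 351 − 3 − 1 = 347.
t* = t_{0.025, 347} = 1.966824.
Margin = t* × SE = 1.966824 × 0.0561 = 0.11034.
CI: 0.3740 ± 0.11034 → (0.264, 0.484).
With 95% confidence, each one-unit increase in annual mileage (1000 mi) is associated with a change of between 0.264 and 0.484 $1000s in insurance claim amount, holding the other predictors fixed.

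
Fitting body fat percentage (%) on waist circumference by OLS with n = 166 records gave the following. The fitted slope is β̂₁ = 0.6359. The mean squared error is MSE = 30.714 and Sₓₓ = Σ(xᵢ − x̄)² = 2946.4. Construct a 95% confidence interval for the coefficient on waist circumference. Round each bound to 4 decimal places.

(0.4343, 0.8375)

SE(β̂₁) = √(MSE/Sₓₓ) = √(30.714/2946.4) = 0.102099.
df = n − 2 = 164.
t* = t_{0.025, 164} = 1.974535.
Margin = t* × SE = 1.974535 × 0.102099 = 0.201598.
CI: 0.6359 ± 0.201598 → (0.4343, 0.8375).
With 95% confidence, each one-unit increase in waist circumference is associated with a change of between 0.4343 and 0.8375 % in body fat percentage.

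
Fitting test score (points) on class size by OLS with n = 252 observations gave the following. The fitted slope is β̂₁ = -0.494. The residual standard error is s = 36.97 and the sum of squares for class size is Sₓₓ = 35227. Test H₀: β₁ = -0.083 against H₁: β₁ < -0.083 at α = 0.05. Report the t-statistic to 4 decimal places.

t = -2.0866

SE(β̂₁) = s/√Sₓₓ = 36.97/√35227 = 0.196975.
t = (-0.494 − (-0.083)) / 0.196975 = -2.0866.
df = n − 2 = 250.
One-sided p ≈ 0.0190, which is < 0.05, so reject H₀.
There is evidence that the true slope on class size is below -0.083 points per unit.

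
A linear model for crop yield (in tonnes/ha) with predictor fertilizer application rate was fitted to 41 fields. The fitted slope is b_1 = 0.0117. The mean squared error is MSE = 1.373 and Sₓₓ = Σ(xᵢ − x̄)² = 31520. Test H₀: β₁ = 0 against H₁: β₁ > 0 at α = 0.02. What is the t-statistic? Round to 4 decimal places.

SE(b_1) = √(MSE/Sₓₓ) = √(1.373/31520) = 0.00659997.
t = 0.0117 / 0.00659997 = 1.7727.
df = n − 2 = 39.
One-sided p ≈ 0.0420, which is ≥ 0.02, so fail to reject H₀.
The data do not give significant evidence that the true slope on fertilizer application rate is positive.

t = 1.7727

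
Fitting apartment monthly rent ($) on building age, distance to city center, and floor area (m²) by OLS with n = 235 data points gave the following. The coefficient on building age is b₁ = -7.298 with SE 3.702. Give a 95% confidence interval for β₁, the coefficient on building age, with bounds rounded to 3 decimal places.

(-14.592, -0.004)

df = n − k − 1 = 235 − 3 − 1 = 231.
t* = t_{0.025, 231} = 1.970287.
Margin = t* × SE = 1.970287 × 3.702 = 7.29400.
CI: -7.298 ± 7.29400 → (-14.592, -0.004).
With 95% confidence, each one-unit increase in building age is associated with a change of between -14.592 and -0.004 $ in apartment monthly rent, holding the other predictors fixed.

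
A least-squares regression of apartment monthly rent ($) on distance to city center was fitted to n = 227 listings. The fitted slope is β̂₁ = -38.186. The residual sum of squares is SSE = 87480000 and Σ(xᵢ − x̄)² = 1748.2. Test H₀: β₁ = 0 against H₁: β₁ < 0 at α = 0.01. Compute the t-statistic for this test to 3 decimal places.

t = -2.561

MSE = SSE/(n − 2) = 87480000/225 = 388800.
SE(β̂₁) = √(MSE/Sₓₓ) = √(388800/1748.2) = 14.9131.
t = -38.186 / 14.9131 = -2.561.
df = n − 2 = 225.
One-sided p ≈ 0.0056, which is < 0.01, so reject H₀.
There is evidence that the true slope on distance to city center is negative.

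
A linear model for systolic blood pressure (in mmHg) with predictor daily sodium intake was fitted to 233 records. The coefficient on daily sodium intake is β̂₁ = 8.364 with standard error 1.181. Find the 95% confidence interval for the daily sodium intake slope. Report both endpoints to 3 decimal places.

df = n − 2 = 233 − 2 = 231.
t* = t_{0.025, 231} = 1.970287.
Margin = t* × SE = 1.970287 × 1.181 = 2.32691.
CI: 8.364 ± 2.32691 → (6.037, 10.691).
With 95% confidence, each one-unit increase in daily sodium intake is associated with a change of between 6.037 and 10.691 mmHg in systolic blood pressure.

(6.037, 10.691)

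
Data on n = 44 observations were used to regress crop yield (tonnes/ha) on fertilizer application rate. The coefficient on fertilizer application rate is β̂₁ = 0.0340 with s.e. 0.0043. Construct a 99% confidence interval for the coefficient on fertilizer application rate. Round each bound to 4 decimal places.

(0.0224, 0.0456)

df = n − 2 = 44 − 2 = 42.
t* = t_{0.005, 42} = 2.698066.
Margin = t* × SE = 2.698066 × 0.0043 = 0.011602.
CI: 0.0340 ± 0.011602 → (0.0224, 0.0456).
With 99% confidence, each one-unit increase in fertilizer application rate is associated with a change of between 0.0224 and 0.0456 tonnes/ha in crop yield.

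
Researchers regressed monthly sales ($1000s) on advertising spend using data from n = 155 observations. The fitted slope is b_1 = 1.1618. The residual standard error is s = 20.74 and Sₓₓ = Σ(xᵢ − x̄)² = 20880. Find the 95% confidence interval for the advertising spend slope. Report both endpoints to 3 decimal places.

SE(b_1) = s/√Sₓₓ = 20.74/√20880 = 0.14353.
df = n − 2 = 153.
t* = t_{0.025, 153} = 1.97559.
Margin = t* × SE = 1.97559 × 0.14353 = 0.28356.
CI: 1.1618 ± 0.28356 → (0.878, 1.445).
With 95% confidence, each one-unit increase in advertising spend is associated with a change of between 0.878 and 1.445 $1000s in monthly sales.

(0.878, 1.445)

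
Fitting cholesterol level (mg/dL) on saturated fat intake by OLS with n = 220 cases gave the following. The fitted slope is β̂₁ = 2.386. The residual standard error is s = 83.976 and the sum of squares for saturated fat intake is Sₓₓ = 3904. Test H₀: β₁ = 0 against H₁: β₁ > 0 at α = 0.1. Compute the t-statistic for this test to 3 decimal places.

SE(β̂₁) = s/√Sₓₓ = 83.976/√3904 = 1.344.
t = 2.386 / 1.344 = 1.775.
df = n − 2 = 218.
One-sided p ≈ 0.0386, which is < 0.1, so reject H₀.
There is evidence that the true slope on saturated fat intake is positive.

t = 1.775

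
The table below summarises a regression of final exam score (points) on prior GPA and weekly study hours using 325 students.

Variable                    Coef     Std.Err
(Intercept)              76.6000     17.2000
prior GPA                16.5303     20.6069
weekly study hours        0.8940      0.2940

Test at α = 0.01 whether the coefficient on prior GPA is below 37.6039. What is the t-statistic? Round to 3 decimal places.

Read off: b = 16.5303, SE = 20.6069 for prior GPA.
H₀: β₁ = 37.6039 vs H₁: β₁ < 37.6039.
t = (16.5303 − 37.6039) / 20.6069 = -1.023.
df = n − k − 1 = 325 − 2 − 1 = 322.
One-sided p ≈ 0.1536, which is ≥ 0.01, so fail to reject H₀.
The data do not give significant evidence that the true slope on prior GPA is below 37.6039 points per unit, holding the other predictors fixed.

t = -1.023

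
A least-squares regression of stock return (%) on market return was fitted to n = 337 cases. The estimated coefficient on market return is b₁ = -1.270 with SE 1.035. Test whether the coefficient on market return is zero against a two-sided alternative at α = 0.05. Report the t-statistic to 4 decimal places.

H₀: β₁ = 0 vs H₁: β₁ ≠ 0.
t = (b₁ − β₁⁰)/SE = -1.270 / 1.035 = -1.2271.
df = n − 2 = 337 − 2 = 335.
Two-sided p ≈ 0.2207, which is ≥ 0.05, so fail to reject H₀.
The data do not give significant evidence of an association between market return and stock return.

t = -1.2271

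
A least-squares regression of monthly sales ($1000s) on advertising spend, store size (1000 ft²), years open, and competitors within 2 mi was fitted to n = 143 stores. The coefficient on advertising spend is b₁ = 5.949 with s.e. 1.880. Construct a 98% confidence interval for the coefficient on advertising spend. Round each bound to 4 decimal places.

(1.5241, 10.3739)

df = n − k − 1 = 143 − 4 − 1 = 138.
t* = t_{0.01, 138} = 2.353673.
Margin = t* × SE = 2.353673 × 1.880 = 4.424905.
CI: 5.949 ± 4.424905 → (1.5241, 10.3739).
With 98% confidence, each one-unit increase in advertising spend is associated with a change of between 1.5241 and 10.3739 $1000s in monthly sales, holding the other predictors fixed.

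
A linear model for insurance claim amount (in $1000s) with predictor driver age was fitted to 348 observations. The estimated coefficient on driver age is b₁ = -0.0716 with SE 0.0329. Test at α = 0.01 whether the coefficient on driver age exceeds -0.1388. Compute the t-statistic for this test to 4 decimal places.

t = 2.0426

H₀: β₁ = -0.1388 vs H₁: β₁ > -0.1388.
t = (b₁ − β₁⁰)/SE = (-0.0716 − (-0.1388)) / 0.0329 = 2.0426.
df = n − 2 = 348 − 2 = 346.
One-sided p ≈ 0.0209, which is ≥ 0.01, so fail to reject H₀.
The data do not give significant evidence that the true slope on driver age exceeds -0.1388 $1000s per unit.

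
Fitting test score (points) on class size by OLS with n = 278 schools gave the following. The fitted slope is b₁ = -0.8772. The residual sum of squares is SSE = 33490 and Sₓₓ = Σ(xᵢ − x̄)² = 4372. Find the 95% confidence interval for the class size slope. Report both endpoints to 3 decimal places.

(-1.205, -0.549)

MSE = SSE/(n − 2) = 33490/276 = 121.341.
SE(b₁) = √(MSE/Sₓₓ) = √(121.341/4372) = 0.166595.
df = n − 2 = 276.
t* = t_{0.025, 276} = 1.968596.
Margin = t* × SE = 1.968596 × 0.166595 = 0.32796.
CI: -0.8772 ± 0.32796 → (-1.205, -0.549).
With 95% confidence, each one-unit increase in class size is associated with a change of between -1.205 and -0.549 points in test score.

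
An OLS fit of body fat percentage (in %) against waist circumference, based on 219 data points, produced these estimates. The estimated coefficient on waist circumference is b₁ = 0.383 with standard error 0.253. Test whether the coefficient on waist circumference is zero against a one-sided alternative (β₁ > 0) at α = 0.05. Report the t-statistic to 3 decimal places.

H₀: β₁ = 0 vs H₁: β₁ > 0.
t = (b₁ − β₁⁰)/SE = 0.383 / 0.253 = 1.514.
df = n − 2 = 219 − 2 = 217.
One-sided p ≈ 0.0658, which is ≥ 0.05, so fail to reject H₀.
The data do not give significant evidence that the true slope on waist circumference is positive.

t = 1.514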